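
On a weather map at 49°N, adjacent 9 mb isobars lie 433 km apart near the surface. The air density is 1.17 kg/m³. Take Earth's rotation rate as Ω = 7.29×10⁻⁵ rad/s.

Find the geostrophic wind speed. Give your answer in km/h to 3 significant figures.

58.1 km/h

Coriolis parameter at 49°N:
f = 2Ω sin φ = 2 × 7.29×10⁻⁵ × sin 49° = 1.10×10⁻⁴ s⁻¹
Pressure gradient: |∂P/∂n| = 900 Pa / 433000 m = 2.08×10⁻³ Pa/m
Geostrophic balance (pressure-gradient force = Coriolis force):
V_g = (1/(fρ)) |∂P/∂n| = 2.08×10⁻³ / (1.10×10⁻⁴ × 1.17) = 16.1 m/s
Converting: 16.1 m/s × 3.6 = 58.1 km/h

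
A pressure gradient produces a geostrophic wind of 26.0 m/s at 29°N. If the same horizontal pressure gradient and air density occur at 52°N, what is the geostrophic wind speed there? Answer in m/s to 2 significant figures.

16 m/s

With the same pressure gradient and density, V_g ∝ 1/f ∝ 1/sin φ.
V₂ = V₁ · sin φ₁ / sin φ₂ = 26.0 × sin 29° / sin 52°
V₂ = 26.0 × 0.4848/0.7880 = 16 m/s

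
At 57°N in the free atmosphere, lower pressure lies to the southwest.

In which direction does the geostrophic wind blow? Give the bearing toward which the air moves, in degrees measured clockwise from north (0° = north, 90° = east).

The pressure-gradient force points toward the southwest (bearing 225°).
Geostrophic balance: in the Northern Hemisphere the Coriolis force deflects motion to the right, so the geostrophic wind blows 90° to the right of the pressure-gradient force (low pressure on the left).
Rotating 225° by 90° clockwise gives 315° — the wind blows toward the northwest.

315°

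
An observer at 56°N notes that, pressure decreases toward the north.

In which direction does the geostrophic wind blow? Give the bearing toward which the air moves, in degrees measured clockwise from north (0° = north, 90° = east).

The pressure-gradient force points toward the north (bearing 000°).
Geostrophic balance: in the Northern Hemisphere the Coriolis force deflects motion to the right, so the geostrophic wind blows 90° to the right of the pressure-gradient force (low pressure on the left).
Rotating 000° by 90° clockwise gives 090° — the wind blows toward the east.

090°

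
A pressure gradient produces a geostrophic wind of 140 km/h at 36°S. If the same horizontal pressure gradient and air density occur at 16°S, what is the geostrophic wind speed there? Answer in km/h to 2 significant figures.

With the same pressure gradient and density, V_g ∝ 1/f ∝ 1/sin φ.
V₂ = V₁ · sin φ₁ / sin φ₂ = 140 × sin 36° / sin 16°
V₂ = 140 × 0.5878/0.2756 = 300 km/h

300 km/h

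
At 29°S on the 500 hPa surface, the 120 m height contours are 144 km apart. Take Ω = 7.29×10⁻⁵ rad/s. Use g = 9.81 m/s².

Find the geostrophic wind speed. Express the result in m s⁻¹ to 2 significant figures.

Coriolis parameter at 29°S:
f = 2Ω sin φ = 2 × 7.29×10⁻⁵ × sin 29° = 7.07×10⁻⁵ s⁻¹
Height gradient: |∂Z/∂n| = 120 m / 144000 m = 8.33×10⁻⁴
On a pressure surface, geostrophic balance gives V_g = (g/f)|∂Z/∂n|:
V_g = 9.81 × 8.33×10⁻⁴ / 7.07×10⁻⁵ = 116 m/s

120 m s⁻¹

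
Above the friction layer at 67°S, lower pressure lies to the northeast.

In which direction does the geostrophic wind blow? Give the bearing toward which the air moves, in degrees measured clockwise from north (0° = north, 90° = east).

315°

The pressure-gradient force points toward the northeast (bearing 045°).
Geostrophic balance: in the Southern Hemisphere the Coriolis force deflects motion to the left, so the geostrophic wind blows 90° to the left of the pressure-gradient force (low pressure on the right).
Rotating 045° by 90° counterclockwise gives 315° — the wind blows toward the northwest.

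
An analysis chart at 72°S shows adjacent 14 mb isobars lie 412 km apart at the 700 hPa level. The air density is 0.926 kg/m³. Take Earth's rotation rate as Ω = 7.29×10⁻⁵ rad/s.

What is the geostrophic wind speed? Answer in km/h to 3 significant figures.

Coriolis parameter at 72°S:
f = 2Ω sin φ = 2 × 7.29×10⁻⁵ × sin 72° = 1.39×10⁻⁴ s⁻¹
Pressure gradient: |∂P/∂n| = 1400 Pa / 412000 m = 3.40×10⁻³ Pa/m
Geostrophic balance (pressure-gradient force = Coriolis force):
V_g = (1/(fρ)) |∂P/∂n| = 3.40×10⁻³ / (1.39×10⁻⁴ × 0.926) = 26.5 m/s
Converting: 26.5 m/s × 3.6 = 95.3 km/h

95.3 km/h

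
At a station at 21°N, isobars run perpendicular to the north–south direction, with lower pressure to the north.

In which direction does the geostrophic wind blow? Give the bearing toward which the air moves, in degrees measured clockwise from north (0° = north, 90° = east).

The pressure-gradient force points toward the north (bearing 000°).
Geostrophic balance: in the Northern Hemisphere the Coriolis force deflects motion to the right, so the geostrophic wind blows 90° to the right of the pressure-gradient force (low pressure on the left).
Rotating 000° by 90° clockwise gives 090° — the wind blows toward the east.

090°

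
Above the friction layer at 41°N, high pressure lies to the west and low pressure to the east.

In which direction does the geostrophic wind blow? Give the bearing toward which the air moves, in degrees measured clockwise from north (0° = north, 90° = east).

180°

The pressure-gradient force points toward the east (bearing 090°).
Geostrophic balance: in the Northern Hemisphere the Coriolis force deflects motion to the right, so the geostrophic wind blows 90° to the right of the pressure-gradient force (low pressure on the left).
Rotating 090° by 90° clockwise gives 180° — the wind blows toward the south.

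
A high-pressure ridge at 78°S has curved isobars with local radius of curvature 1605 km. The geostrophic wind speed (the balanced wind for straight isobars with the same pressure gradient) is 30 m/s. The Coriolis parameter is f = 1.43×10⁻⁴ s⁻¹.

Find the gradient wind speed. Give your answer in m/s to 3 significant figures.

Around a high, pressure-gradient force acts outward with centrifugal, so Coriolis balances both:
fV = (1/ρ)|∂P/∂n| + V²/R  →  V² − fR·V + fR·V_g = 0
With fR = 1.43×10⁻⁴ × 1605×10³ m = 230 m/s:
V = [fR − √((fR)² − 4 fR V_g)]/2 = [230 − √(230² − 4×230×30)]/2 = 35.5 m/s
Supergeostrophic (V > V_g = 30 m/s), as expected around a high.

35.5 m/s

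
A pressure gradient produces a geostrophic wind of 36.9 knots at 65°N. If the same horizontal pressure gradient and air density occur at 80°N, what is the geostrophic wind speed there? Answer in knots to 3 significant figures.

With the same pressure gradient and density, V_g ∝ 1/f ∝ 1/sin φ.
V₂ = V₁ · sin φ₁ / sin φ₂ = 36.9 × sin 65° / sin 80°
V₂ = 36.9 × 0.9063/0.9848 = 34.0 knots

34.0 knots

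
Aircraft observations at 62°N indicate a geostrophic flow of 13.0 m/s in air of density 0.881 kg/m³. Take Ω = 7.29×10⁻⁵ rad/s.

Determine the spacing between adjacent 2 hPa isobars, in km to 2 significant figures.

140 km

Coriolis parameter at 62°N:
f = 2Ω sin φ = 2 × 7.29×10⁻⁵ × sin 62° = 1.29×10⁻⁴ s⁻¹
Geostrophic balance rearranged: |∂P/∂n| = f ρ V_g
|∂P/∂n| = 1.29×10⁻⁴ × 0.881 × 13.0 = 1.47×10⁻³ Pa/m
Isobar spacing: Δn = ΔP/|∂P/∂n| = 200 Pa / 1.47×10⁻³ Pa/m = 135650 m ≈ 140 km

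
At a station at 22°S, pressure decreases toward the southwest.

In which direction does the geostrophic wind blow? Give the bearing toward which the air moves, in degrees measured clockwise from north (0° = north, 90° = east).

135°

The pressure-gradient force points toward the southwest (bearing 225°).
Geostrophic balance: in the Southern Hemisphere the Coriolis force deflects motion to the left, so the geostrophic wind blows 90° to the left of the pressure-gradient force (low pressure on the right).
Rotating 225° by 90° counterclockwise gives 135° — the wind blows toward the southeast.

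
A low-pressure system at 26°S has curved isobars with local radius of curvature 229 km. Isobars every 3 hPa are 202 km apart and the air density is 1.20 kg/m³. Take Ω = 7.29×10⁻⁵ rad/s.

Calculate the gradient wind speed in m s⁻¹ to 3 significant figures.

Coriolis parameter at 26°S:
f = 2Ω sin φ = 2 × 7.29×10⁻⁵ × sin 26° = 6.39×10⁻⁵ s⁻¹
Pressure gradient: |∂P/∂n| = 300 Pa / 202000 m = 1.49×10⁻³ Pa/m
Geostrophic speed: V_g = |∂P/∂n|/(fρ) = 1.49×10⁻³/(6.39×10⁻⁵ × 1.20) = 19.4 m/s
Around a low, centrifugal force acts outward with Coriolis, so pressure-gradient force balances both:
(1/ρ)|∂P/∂n| = fV + V²/R  →  V² + fR·V − fR·V_g = 0
With fR = 6.39×10⁻⁵ × 229×10³ m = 14.6 m/s:
V = [−fR + √((fR)² + 4 fR V_g)]/2 = [−14.6 + √(14.6² + 4×14.6×19.4)]/2 = 11 m/s
Subgeostrophic (V < V_g = 19.4 m/s), as expected around a low.

11.0 m s⁻¹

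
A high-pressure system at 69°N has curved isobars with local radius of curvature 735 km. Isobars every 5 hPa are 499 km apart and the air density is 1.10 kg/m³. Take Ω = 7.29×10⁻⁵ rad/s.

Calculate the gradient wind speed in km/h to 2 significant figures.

26 km/h

Coriolis parameter at 69°N:
f = 2Ω sin φ = 2 × 7.29×10⁻⁵ × sin 69° = 1.36×10⁻⁴ s⁻¹
Pressure gradient: |∂P/∂n| = 500 Pa / 499000 m = 1.00×10⁻³ Pa/m
Geostrophic speed: V_g = |∂P/∂n|/(fρ) = 1.00×10⁻³/(1.36×10⁻⁴ × 1.10) = 6.69 m/s
Around a high, pressure-gradient force acts outward with centrifugal, so Coriolis balances both:
fV = (1/ρ)|∂P/∂n| + V²/R  →  V² − fR·V + fR·V_g = 0
With fR = 1.36×10⁻⁴ × 735×10³ m = 100 m/s:
V = [fR − √((fR)² − 4 fR V_g)]/2 = [100 − √(100² − 4×100×6.69)]/2 = 7.21 m/s
Supergeostrophic (V > V_g = 6.69 m/s), as expected around a high.
Converting: 7.21 m/s × 3.6 = 26 km/h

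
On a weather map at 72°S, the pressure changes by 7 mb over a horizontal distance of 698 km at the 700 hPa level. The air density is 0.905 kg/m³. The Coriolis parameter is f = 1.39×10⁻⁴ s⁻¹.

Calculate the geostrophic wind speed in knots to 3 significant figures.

Pressure gradient: |∂P/∂n| = 700 Pa / 698000 m = 1.00×10⁻³ Pa/m
Geostrophic balance (pressure-gradient force = Coriolis force):
V_g = (1/(fρ)) |∂P/∂n| = 1.00×10⁻³ / (1.39×10⁻⁴ × 0.905) = 7.97 m/s
Converting: 7.97 m/s × 1.944 = 15.5 knots

15.5 knots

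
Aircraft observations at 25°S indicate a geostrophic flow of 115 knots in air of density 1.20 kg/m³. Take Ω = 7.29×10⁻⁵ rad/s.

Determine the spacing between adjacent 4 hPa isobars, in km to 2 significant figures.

Coriolis parameter at 25°S:
f = 2Ω sin φ = 2 × 7.29×10⁻⁵ × sin 25° = 6.16×10⁻⁵ s⁻¹
Wind speed in SI: 115 knots = 59.2 m/s
Geostrophic balance rearranged: |∂P/∂n| = f ρ V_g
|∂P/∂n| = 6.16×10⁻⁵ × 1.20 × 59.2 = 4.37×10⁻³ Pa/m
Isobar spacing: Δn = ΔP/|∂P/∂n| = 400 Pa / 4.37×10⁻³ Pa/m = 91440 m ≈ 91 km

91 km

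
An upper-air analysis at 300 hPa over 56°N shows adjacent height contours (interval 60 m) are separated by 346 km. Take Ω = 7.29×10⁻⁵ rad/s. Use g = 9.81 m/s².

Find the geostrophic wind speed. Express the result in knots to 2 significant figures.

Coriolis parameter at 56°N:
f = 2Ω sin φ = 2 × 7.29×10⁻⁵ × sin 56° = 1.21×10⁻⁴ s⁻¹
Height gradient: |∂Z/∂n| = 60 m / 346000 m = 1.73×10⁻⁴
On a pressure surface, geostrophic balance gives V_g = (g/f)|∂Z/∂n|:
V_g = 9.81 × 1.73×10⁻⁴ / 1.21×10⁻⁴ = 14.1 m/s
Converting: 14.1 m/s × 1.944 = 27 knots

27 knots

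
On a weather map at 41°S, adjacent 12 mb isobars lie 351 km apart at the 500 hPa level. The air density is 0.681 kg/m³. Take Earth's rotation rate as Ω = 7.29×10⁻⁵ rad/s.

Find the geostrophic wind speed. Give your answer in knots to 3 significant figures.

Coriolis parameter at 41°S:
f = 2Ω sin φ = 2 × 7.29×10⁻⁵ × sin 41° = 9.57×10⁻⁵ s⁻¹
Pressure gradient: |∂P/∂n| = 1200 Pa / 351000 m = 3.42×10⁻³ Pa/m
Geostrophic balance (pressure-gradient force = Coriolis force):
V_g = (1/(fρ)) |∂P/∂n| = 3.42×10⁻³ / (9.57×10⁻⁵ × 0.681) = 52.5 m/s
Converting: 52.5 m/s × 1.944 = 102 knots

102 knots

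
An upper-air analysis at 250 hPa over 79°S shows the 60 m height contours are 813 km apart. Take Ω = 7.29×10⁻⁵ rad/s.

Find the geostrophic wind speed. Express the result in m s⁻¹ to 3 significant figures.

Coriolis parameter at 79°S:
f = 2Ω sin φ = 2 × 7.29×10⁻⁵ × sin 79° = 1.43×10⁻⁴ s⁻¹
Height gradient: |∂Z/∂n| = 60 m / 813000 m = 7.38×10⁻⁵
On a pressure surface, geostrophic balance gives V_g = (g/f)|∂Z/∂n|:
V_g = 9.81 × 7.38×10⁻⁵ / 1.43×10⁻⁴ = 5.06 m/s

5.06 m s⁻¹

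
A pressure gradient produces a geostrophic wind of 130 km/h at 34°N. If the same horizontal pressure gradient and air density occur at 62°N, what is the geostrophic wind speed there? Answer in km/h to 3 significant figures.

With the same pressure gradient and density, V_g ∝ 1/f ∝ 1/sin φ.
V₂ = V₁ · sin φ₁ / sin φ₂ = 130 × sin 34° / sin 62°
V₂ = 130 × 0.5592/0.8829 = 82.3 km/h

82.3 km/h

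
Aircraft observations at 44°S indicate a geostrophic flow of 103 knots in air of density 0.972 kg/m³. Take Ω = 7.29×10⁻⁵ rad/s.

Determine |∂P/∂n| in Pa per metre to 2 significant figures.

Coriolis parameter at 44°S:
f = 2Ω sin φ = 2 × 7.29×10⁻⁵ × sin 44° = 1.01×10⁻⁴ s⁻¹
Wind speed in SI: 103 knots = 53.0 m/s
Geostrophic balance rearranged: |∂P/∂n| = f ρ V_g
|∂P/∂n| = 1.01×10⁻⁴ × 0.972 × 53.0 = 5.22×10⁻³ Pa/m

5.2×10⁻³ Pa/m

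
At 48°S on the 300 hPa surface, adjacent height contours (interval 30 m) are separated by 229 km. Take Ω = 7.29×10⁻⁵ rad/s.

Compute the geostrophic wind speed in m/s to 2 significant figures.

Coriolis parameter at 48°S:
f = 2Ω sin φ = 2 × 7.29×10⁻⁵ × sin 48° = 1.08×10⁻⁴ s⁻¹
Height gradient: |∂Z/∂n| = 30 m / 229000 m = 1.31×10⁻⁴
On a pressure surface, geostrophic balance gives V_g = (g/f)|∂Z/∂n|:
V_g = 9.81 × 1.31×10⁻⁴ / 1.08×10⁻⁴ = 11.9 m/s

12 m/s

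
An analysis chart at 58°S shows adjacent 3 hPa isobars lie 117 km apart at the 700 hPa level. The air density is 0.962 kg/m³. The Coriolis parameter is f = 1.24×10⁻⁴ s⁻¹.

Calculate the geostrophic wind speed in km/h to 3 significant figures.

77.4 km/h

Pressure gradient: |∂P/∂n| = 300 Pa / 117000 m = 2.56×10⁻³ Pa/m
Geostrophic balance (pressure-gradient force = Coriolis force):
V_g = (1/(fρ)) |∂P/∂n| = 2.56×10⁻³ / (1.24×10⁻⁴ × 0.962) = 21.5 m/s
Converting: 21.5 m/s × 3.6 = 77.4 km/h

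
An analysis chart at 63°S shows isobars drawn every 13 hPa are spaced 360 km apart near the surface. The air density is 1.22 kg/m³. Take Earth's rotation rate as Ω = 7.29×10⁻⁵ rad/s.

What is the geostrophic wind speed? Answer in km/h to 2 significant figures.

82 km/h

Coriolis parameter at 63°S:
f = 2Ω sin φ = 2 × 7.29×10⁻⁵ × sin 63° = 1.30×10⁻⁴ s⁻¹
Pressure gradient: |∂P/∂n| = 1300 Pa / 360000 m = 3.61×10⁻³ Pa/m
Geostrophic balance (pressure-gradient force = Coriolis force):
V_g = (1/(fρ)) |∂P/∂n| = 3.61×10⁻³ / (1.30×10⁻⁴ × 1.22) = 22.8 m/s
Converting: 22.8 m/s × 3.6 = 82 km/h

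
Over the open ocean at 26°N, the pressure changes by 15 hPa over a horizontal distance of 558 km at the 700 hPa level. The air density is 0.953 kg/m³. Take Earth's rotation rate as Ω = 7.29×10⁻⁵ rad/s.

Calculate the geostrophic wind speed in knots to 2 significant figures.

86 knots

Coriolis parameter at 26°N:
f = 2Ω sin φ = 2 × 7.29×10⁻⁵ × sin 26° = 6.39×10⁻⁵ s⁻¹
Pressure gradient: |∂P/∂n| = 1500 Pa / 558000 m = 2.69×10⁻³ Pa/m
Geostrophic balance (pressure-gradient force = Coriolis force):
V_g = (1/(fρ)) |∂P/∂n| = 2.69×10⁻³ / (6.39×10⁻⁵ × 0.953) = 44.1 m/s
Converting: 44.1 m/s × 1.944 = 86 knots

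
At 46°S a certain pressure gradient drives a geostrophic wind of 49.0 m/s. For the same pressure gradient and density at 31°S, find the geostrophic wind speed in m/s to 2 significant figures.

68 m/s

With the same pressure gradient and density, V_g ∝ 1/f ∝ 1/sin φ.
V₂ = V₁ · sin φ₁ / sin φ₂ = 49.0 × sin 46° / sin 31°
V₂ = 49.0 × 0.7193/0.5150 = 68 m/s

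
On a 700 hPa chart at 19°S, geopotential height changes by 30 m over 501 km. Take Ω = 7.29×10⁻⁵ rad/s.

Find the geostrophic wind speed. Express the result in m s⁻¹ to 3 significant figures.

12.4 m s⁻¹

Coriolis parameter at 19°S:
f = 2Ω sin φ = 2 × 7.29×10⁻⁵ × sin 19° = 4.75×10⁻⁵ s⁻¹
Height gradient: |∂Z/∂n| = 30 m / 501000 m = 5.99×10⁻⁵
On a pressure surface, geostrophic balance gives V_g = (g/f)|∂Z/∂n|:
V_g = 9.81 × 5.99×10⁻⁵ / 4.75×10⁻⁵ = 12.4 m/s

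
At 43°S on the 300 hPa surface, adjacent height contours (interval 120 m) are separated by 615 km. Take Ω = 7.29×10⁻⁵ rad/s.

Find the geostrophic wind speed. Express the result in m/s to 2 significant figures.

Coriolis parameter at 43°S:
f = 2Ω sin φ = 2 × 7.29×10⁻⁵ × sin 43° = 9.94×10⁻⁵ s⁻¹
Height gradient: |∂Z/∂n| = 120 m / 615000 m = 1.95×10⁻⁴
On a pressure surface, geostrophic balance gives V_g = (g/f)|∂Z/∂n|:
V_g = 9.81 × 1.95×10⁻⁴ / 9.94×10⁻⁵ = 19.3 m/s

19 m/s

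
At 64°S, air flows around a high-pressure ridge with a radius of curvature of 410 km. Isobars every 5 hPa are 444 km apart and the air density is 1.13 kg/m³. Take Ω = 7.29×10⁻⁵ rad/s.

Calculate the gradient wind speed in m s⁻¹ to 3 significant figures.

9.17 m s⁻¹

Coriolis parameter at 64°S:
f = 2Ω sin φ = 2 × 7.29×10⁻⁵ × sin 64° = 1.31×10⁻⁴ s⁻¹
Pressure gradient: |∂P/∂n| = 500 Pa / 444000 m = 1.13×10⁻³ Pa/m
Geostrophic speed: V_g = |∂P/∂n|/(fρ) = 1.13×10⁻³/(1.31×10⁻⁴ × 1.13) = 7.60 m/s
Around a high, pressure-gradient force acts outward with centrifugal, so Coriolis balances both:
fV = (1/ρ)|∂P/∂n| + V²/R  →  V² − fR·V + fR·V_g = 0
With fR = 1.31×10⁻⁴ × 410×10³ m = 53.7 m/s:
V = [fR − √((fR)² − 4 fR V_g)]/2 = [53.7 − √(53.7² − 4×53.7×7.6)]/2 = 9.17 m/s
Supergeostrophic (V > V_g = 7.6 m/s), as expected around a high.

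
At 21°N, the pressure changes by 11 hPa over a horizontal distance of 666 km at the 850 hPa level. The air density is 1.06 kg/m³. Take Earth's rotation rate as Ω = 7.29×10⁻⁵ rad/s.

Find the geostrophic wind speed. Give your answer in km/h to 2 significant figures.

110 km/h

Coriolis parameter at 21°N:
f = 2Ω sin φ = 2 × 7.29×10⁻⁵ × sin 21° = 5.23×10⁻⁵ s⁻¹
Pressure gradient: |∂P/∂n| = 1100 Pa / 666000 m = 1.65×10⁻³ Pa/m
Geostrophic balance (pressure-gradient force = Coriolis force):
V_g = (1/(fρ)) |∂P/∂n| = 1.65×10⁻³ / (5.23×10⁻⁵ × 1.06) = 29.8 m/s
Converting: 29.8 m/s × 3.6 = 110 km/h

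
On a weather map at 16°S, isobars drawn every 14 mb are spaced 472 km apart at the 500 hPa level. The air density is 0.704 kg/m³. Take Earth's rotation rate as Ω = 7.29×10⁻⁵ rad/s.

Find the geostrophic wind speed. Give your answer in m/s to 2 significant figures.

100 m/s

Coriolis parameter at 16°S:
f = 2Ω sin φ = 2 × 7.29×10⁻⁵ × sin 16° = 4.02×10⁻⁵ s⁻¹
Pressure gradient: |∂P/∂n| = 1400 Pa / 472000 m = 2.97×10⁻³ Pa/m
Geostrophic balance (pressure-gradient force = Coriolis force):
V_g = (1/(fρ)) |∂P/∂n| = 2.97×10⁻³ / (4.02×10⁻⁵ × 0.704) = 105 m/s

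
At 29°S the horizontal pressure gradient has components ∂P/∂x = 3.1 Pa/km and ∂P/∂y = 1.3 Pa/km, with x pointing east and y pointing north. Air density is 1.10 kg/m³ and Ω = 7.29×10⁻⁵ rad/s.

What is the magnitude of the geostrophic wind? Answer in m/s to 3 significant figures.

43.2 m/s

Coriolis parameter at 29°S:
f = 2Ω sin φ = 2 × 7.29×10⁻⁵ × sin 29° = 7.07×10⁻⁵ s⁻¹
In the Southern Hemisphere f is negative: f = −7.07×10⁻⁵ s⁻¹.
Component geostrophic relations (x east, y north):
u_g = −(1/(fρ)) ∂P/∂y,  v_g = (1/(fρ)) ∂P/∂x
u_g = −(1.3×10⁻³)/(−7.07×10⁻⁵ × 1.10) = 16.7 m/s;  v_g = (3.1×10⁻³)/(−7.07×10⁻⁵ × 1.10) = −39.9 m/s
|V_g| = √(u_g² + v_g²) = 43.2 m/s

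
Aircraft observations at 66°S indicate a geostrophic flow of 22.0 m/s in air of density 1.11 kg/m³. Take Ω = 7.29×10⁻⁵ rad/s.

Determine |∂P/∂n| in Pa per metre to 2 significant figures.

3.3×10⁻³ Pa/m

Coriolis parameter at 66°S:
f = 2Ω sin φ = 2 × 7.29×10⁻⁵ × sin 66° = 1.33×10⁻⁴ s⁻¹
Geostrophic balance rearranged: |∂P/∂n| = f ρ V_g
|∂P/∂n| = 1.33×10⁻⁴ × 1.11 × 22.0 = 3.25×10⁻³ Pa/m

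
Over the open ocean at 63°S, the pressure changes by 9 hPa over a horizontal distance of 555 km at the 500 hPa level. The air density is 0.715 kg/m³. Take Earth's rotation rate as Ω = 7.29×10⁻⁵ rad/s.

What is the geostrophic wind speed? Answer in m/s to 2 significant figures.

17 m/s

Coriolis parameter at 63°S:
f = 2Ω sin φ = 2 × 7.29×10⁻⁵ × sin 63° = 1.30×10⁻⁴ s⁻¹
Pressure gradient: |∂P/∂n| = 900 Pa / 555000 m = 1.62×10⁻³ Pa/m
Geostrophic balance (pressure-gradient force = Coriolis force):
V_g = (1/(fρ)) |∂P/∂n| = 1.62×10⁻³ / (1.30×10⁻⁴ × 0.715) = 17.5 m/s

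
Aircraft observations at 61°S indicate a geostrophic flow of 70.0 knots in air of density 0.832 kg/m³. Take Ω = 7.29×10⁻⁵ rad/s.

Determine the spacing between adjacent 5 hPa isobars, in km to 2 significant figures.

130 km

Coriolis parameter at 61°S:
f = 2Ω sin φ = 2 × 7.29×10⁻⁵ × sin 61° = 1.28×10⁻⁴ s⁻¹
Wind speed in SI: 70.0 knots = 36.0 m/s
Geostrophic balance rearranged: |∂P/∂n| = f ρ V_g
|∂P/∂n| = 1.28×10⁻⁴ × 0.832 × 36.0 = 3.82×10⁻³ Pa/m
Isobar spacing: Δn = ΔP/|∂P/∂n| = 500 Pa / 3.82×10⁻³ Pa/m = 130868 m ≈ 130 km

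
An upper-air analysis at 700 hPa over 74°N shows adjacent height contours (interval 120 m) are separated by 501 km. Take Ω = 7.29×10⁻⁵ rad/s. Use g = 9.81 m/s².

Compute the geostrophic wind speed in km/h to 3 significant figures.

60.4 km/h

Coriolis parameter at 74°N:
f = 2Ω sin φ = 2 × 7.29×10⁻⁵ × sin 74° = 1.40×10⁻⁴ s⁻¹
Height gradient: |∂Z/∂n| = 120 m / 501000 m = 2.40×10⁻⁴
On a pressure surface, geostrophic balance gives V_g = (g/f)|∂Z/∂n|:
V_g = 9.81 × 2.40×10⁻⁴ / 1.40×10⁻⁴ = 16.8 m/s
Converting: 16.8 m/s × 3.6 = 60.4 km/h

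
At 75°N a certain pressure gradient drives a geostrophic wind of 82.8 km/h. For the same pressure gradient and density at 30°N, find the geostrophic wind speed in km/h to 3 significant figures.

With the same pressure gradient and density, V_g ∝ 1/f ∝ 1/sin φ.
V₂ = V₁ · sin φ₁ / sin φ₂ = 82.8 × sin 75° / sin 30°
V₂ = 82.8 × 0.9659/0.5000 = 160 km/h

160 km/h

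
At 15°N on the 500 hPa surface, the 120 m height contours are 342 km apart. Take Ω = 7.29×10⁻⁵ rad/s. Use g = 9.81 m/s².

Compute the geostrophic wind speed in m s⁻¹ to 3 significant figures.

91.2 m s⁻¹

Coriolis parameter at 15°N:
f = 2Ω sin φ = 2 × 7.29×10⁻⁵ × sin 15° = 3.77×10⁻⁵ s⁻¹
Height gradient: |∂Z/∂n| = 120 m / 342000 m = 3.51×10⁻⁴
On a pressure surface, geostrophic balance gives V_g = (g/f)|∂Z/∂n|:
V_g = 9.81 × 3.51×10⁻⁴ / 3.77×10⁻⁵ = 91.2 m/s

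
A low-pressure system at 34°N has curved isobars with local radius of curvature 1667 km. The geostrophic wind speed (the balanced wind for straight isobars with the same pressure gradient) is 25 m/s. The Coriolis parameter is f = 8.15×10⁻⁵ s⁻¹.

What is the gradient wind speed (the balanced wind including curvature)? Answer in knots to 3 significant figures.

Around a low, centrifugal force acts outward with Coriolis, so pressure-gradient force balances both:
(1/ρ)|∂P/∂n| = fV + V²/R  →  V² + fR·V − fR·V_g = 0
With fR = 8.15×10⁻⁵ × 1667×10³ m = 136 m/s:
V = [−fR + √((fR)² + 4 fR V_g)]/2 = [−136 + √(136² + 4×136×25)]/2 = 21.6 m/s
Subgeostrophic (V < V_g = 25 m/s), as expected around a low.
Converting: 21.6 m/s × 1.944 = 41.9 knots

41.9 knots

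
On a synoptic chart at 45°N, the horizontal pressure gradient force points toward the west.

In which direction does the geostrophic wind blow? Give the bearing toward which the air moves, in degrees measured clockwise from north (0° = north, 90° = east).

000°

The pressure-gradient force points toward the west (bearing 270°).
Geostrophic balance: in the Northern Hemisphere the Coriolis force deflects motion to the right, so the geostrophic wind blows 90° to the right of the pressure-gradient force (low pressure on the left).
Rotating 270° by 90° clockwise gives 000° — the wind blows toward the north.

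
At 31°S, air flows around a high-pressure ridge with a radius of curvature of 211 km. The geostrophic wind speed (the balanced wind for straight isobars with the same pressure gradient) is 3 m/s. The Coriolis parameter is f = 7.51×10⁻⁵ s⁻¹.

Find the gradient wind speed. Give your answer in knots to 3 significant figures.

Around a high, pressure-gradient force acts outward with centrifugal, so Coriolis balances both:
fV = (1/ρ)|∂P/∂n| + V²/R  →  V² − fR·V + fR·V_g = 0
With fR = 7.51×10⁻⁵ × 211×10³ m = 15.8 m/s:
V = [fR − √((fR)² − 4 fR V_g)]/2 = [15.8 − √(15.8² − 4×15.8×3)]/2 = 4.02 m/s
Supergeostrophic (V > V_g = 3 m/s), as expected around a high.
Converting: 4.02 m/s × 1.944 = 7.81 knots

7.81 knots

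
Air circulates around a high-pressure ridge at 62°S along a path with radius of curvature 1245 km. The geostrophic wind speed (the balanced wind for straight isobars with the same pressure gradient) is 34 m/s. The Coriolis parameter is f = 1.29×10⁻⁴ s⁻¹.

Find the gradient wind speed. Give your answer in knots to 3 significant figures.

95.0 knots

Around a high, pressure-gradient force acts outward with centrifugal, so Coriolis balances both:
fV = (1/ρ)|∂P/∂n| + V²/R  →  V² − fR·V + fR·V_g = 0
With fR = 1.29×10⁻⁴ × 1245×10³ m = 161 m/s:
V = [fR − √((fR)² − 4 fR V_g)]/2 = [161 − √(161² − 4×161×34)]/2 = 48.9 m/s
Supergeostrophic (V > V_g = 34 m/s), as expected around a high.
Converting: 48.9 m/s × 1.944 = 95.0 knots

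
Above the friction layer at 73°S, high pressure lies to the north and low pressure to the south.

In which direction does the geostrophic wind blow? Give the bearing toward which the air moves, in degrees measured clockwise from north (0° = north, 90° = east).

090°

The pressure-gradient force points toward the south (bearing 180°).
Geostrophic balance: in the Southern Hemisphere the Coriolis force deflects motion to the left, so the geostrophic wind blows 90° to the left of the pressure-gradient force (low pressure on the right).
Rotating 180° by 90° counterclockwise gives 090° — the wind blows toward the east.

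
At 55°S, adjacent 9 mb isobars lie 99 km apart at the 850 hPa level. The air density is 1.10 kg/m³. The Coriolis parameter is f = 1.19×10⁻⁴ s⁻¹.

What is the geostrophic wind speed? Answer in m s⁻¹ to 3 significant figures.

Pressure gradient: |∂P/∂n| = 900 Pa / 99000 m = 9.09×10⁻³ Pa/m
Geostrophic balance (pressure-gradient force = Coriolis force):
V_g = (1/(fρ)) |∂P/∂n| = 9.09×10⁻³ / (1.19×10⁻⁴ × 1.10) = 69.4 m/s

69.4 m s⁻¹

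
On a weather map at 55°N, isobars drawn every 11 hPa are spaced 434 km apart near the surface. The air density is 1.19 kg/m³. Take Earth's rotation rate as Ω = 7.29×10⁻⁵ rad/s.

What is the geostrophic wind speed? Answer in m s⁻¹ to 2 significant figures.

18 m s⁻¹

Coriolis parameter at 55°N:
f = 2Ω sin φ = 2 × 7.29×10⁻⁵ × sin 55° = 1.19×10⁻⁴ s⁻¹
Pressure gradient: |∂P/∂n| = 1100 Pa / 434000 m = 2.53×10⁻³ Pa/m
Geostrophic balance (pressure-gradient force = Coriolis force):
V_g = (1/(fρ)) |∂P/∂n| = 2.53×10⁻³ / (1.19×10⁻⁴ × 1.19) = 17.8 m/s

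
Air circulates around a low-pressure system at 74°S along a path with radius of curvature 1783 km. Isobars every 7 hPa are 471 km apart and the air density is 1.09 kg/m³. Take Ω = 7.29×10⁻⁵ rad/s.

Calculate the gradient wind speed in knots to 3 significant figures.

18.2 knots

Coriolis parameter at 74°S:
f = 2Ω sin φ = 2 × 7.29×10⁻⁵ × sin 74° = 1.40×10⁻⁴ s⁻¹
Pressure gradient: |∂P/∂n| = 700 Pa / 471000 m = 1.49×10⁻³ Pa/m
Geostrophic speed: V_g = |∂P/∂n|/(fρ) = 1.49×10⁻³/(1.40×10⁻⁴ × 1.09) = 9.73 m/s
Around a low, centrifugal force acts outward with Coriolis, so pressure-gradient force balances both:
(1/ρ)|∂P/∂n| = fV + V²/R  →  V² + fR·V − fR·V_g = 0
With fR = 1.40×10⁻⁴ × 1783×10³ m = 250 m/s:
V = [−fR + √((fR)² + 4 fR V_g)]/2 = [−250 + √(250² + 4×250×9.73)]/2 = 9.38 m/s
Subgeostrophic (V < V_g = 9.73 m/s), as expected around a low.
Converting: 9.38 m/s × 1.944 = 18.2 knots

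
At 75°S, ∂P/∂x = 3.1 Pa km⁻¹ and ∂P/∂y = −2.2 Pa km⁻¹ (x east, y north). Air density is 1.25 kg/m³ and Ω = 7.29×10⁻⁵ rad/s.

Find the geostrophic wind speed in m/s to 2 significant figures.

Coriolis parameter at 75°S:
f = 2Ω sin φ = 2 × 7.29×10⁻⁵ × sin 75° = 1.41×10⁻⁴ s⁻¹
In the Southern Hemisphere f is negative: f = −1.41×10⁻⁴ s⁻¹.
Component geostrophic relations (x east, y north):
u_g = −(1/(fρ)) ∂P/∂y,  v_g = (1/(fρ)) ∂P/∂x
u_g = −(−2.2×10⁻³)/(−1.41×10⁻⁴ × 1.25) = −12.5 m/s;  v_g = (3.1×10⁻³)/(−1.41×10⁻⁴ × 1.25) = −17.6 m/s
|V_g| = √(u_g² + v_g²) = 21.6 m/s

22 m/s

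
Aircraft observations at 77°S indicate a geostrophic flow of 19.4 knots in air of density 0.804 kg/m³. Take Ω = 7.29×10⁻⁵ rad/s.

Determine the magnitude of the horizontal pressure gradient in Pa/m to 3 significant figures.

1.14×10⁻³ Pa/m

Coriolis parameter at 77°S:
f = 2Ω sin φ = 2 × 7.29×10⁻⁵ × sin 77° = 1.42×10⁻⁴ s⁻¹
Wind speed in SI: 19.4 knots = 9.98 m/s
Geostrophic balance rearranged: |∂P/∂n| = f ρ V_g
|∂P/∂n| = 1.42×10⁻⁴ × 0.804 × 9.98 = 1.14×10⁻³ Pa/m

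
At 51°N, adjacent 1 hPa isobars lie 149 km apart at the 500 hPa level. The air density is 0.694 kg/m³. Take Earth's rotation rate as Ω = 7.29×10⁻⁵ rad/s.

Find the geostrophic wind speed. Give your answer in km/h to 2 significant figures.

31 km/h

Coriolis parameter at 51°N:
f = 2Ω sin φ = 2 × 7.29×10⁻⁵ × sin 51° = 1.13×10⁻⁴ s⁻¹
Pressure gradient: |∂P/∂n| = 100 Pa / 149000 m = 6.71×10⁻⁴ Pa/m
Geostrophic balance (pressure-gradient force = Coriolis force):
V_g = (1/(fρ)) |∂P/∂n| = 6.71×10⁻⁴ / (1.13×10⁻⁴ × 0.694) = 8.53 m/s
Converting: 8.53 m/s × 3.6 = 31 km/h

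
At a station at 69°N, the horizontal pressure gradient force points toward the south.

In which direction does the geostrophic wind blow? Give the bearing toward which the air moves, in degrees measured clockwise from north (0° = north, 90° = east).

The pressure-gradient force points toward the south (bearing 180°).
Geostrophic balance: in the Northern Hemisphere the Coriolis force deflects motion to the right, so the geostrophic wind blows 90° to the right of the pressure-gradient force (low pressure on the left).
Rotating 180° by 90° clockwise gives 270° — the wind blows toward the west.

270°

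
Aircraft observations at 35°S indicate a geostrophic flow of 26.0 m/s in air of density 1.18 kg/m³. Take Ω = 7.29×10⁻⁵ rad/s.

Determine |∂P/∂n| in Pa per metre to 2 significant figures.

2.6×10⁻³ Pa/m

Coriolis parameter at 35°S:
f = 2Ω sin φ = 2 × 7.29×10⁻⁵ × sin 35° = 8.36×10⁻⁵ s⁻¹
Geostrophic balance rearranged: |∂P/∂n| = f ρ V_g
|∂P/∂n| = 8.36×10⁻⁵ × 1.18 × 26.0 = 2.57×10⁻³ Pa/m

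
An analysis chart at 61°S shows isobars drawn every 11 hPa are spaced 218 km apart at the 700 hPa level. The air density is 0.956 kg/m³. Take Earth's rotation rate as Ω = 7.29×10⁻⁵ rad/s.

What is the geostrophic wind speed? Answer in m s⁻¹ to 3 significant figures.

Coriolis parameter at 61°S:
f = 2Ω sin φ = 2 × 7.29×10⁻⁵ × sin 61° = 1.28×10⁻⁴ s⁻¹
Pressure gradient: |∂P/∂n| = 1100 Pa / 218000 m = 5.05×10⁻³ Pa/m
Geostrophic balance (pressure-gradient force = Coriolis force):
V_g = (1/(fρ)) |∂P/∂n| = 5.05×10⁻³ / (1.28×10⁻⁴ × 0.956) = 41.4 m/s

41.4 m s⁻¹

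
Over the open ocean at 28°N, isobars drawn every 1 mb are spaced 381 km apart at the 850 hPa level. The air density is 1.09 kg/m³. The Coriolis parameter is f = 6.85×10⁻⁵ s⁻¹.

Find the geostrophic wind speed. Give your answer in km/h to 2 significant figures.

13 km/h

Pressure gradient: |∂P/∂n| = 100 Pa / 381000 m = 2.62×10⁻⁴ Pa/m
Geostrophic balance (pressure-gradient force = Coriolis force):
V_g = (1/(fρ)) |∂P/∂n| = 2.62×10⁻⁴ / (6.85×10⁻⁵ × 1.09) = 3.52 m/s
Converting: 3.52 m/s × 3.6 = 13 km/h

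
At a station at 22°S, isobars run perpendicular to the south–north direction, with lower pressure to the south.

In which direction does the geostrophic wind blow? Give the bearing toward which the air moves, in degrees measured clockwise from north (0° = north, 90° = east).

The pressure-gradient force points toward the south (bearing 180°).
Geostrophic balance: in the Southern Hemisphere the Coriolis force deflects motion to the left, so the geostrophic wind blows 90° to the left of the pressure-gradient force (low pressure on the right).
Rotating 180° by 90° counterclockwise gives 090° — the wind blows toward the east.

090°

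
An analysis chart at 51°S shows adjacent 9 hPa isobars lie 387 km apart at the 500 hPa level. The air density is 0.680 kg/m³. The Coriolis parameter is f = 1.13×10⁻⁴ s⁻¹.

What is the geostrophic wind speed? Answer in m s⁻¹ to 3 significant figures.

Pressure gradient: |∂P/∂n| = 900 Pa / 387000 m = 2.33×10⁻³ Pa/m
Geostrophic balance (pressure-gradient force = Coriolis force):
V_g = (1/(fρ)) |∂P/∂n| = 2.33×10⁻³ / (1.13×10⁻⁴ × 0.680) = 30.3 m/s

30.3 m s⁻¹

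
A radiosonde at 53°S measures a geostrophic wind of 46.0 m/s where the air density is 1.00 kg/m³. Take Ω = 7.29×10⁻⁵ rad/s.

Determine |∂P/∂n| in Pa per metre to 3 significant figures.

Coriolis parameter at 53°S:
f = 2Ω sin φ = 2 × 7.29×10⁻⁵ × sin 53° = 1.16×10⁻⁴ s⁻¹
Geostrophic balance rearranged: |∂P/∂n| = f ρ V_g
|∂P/∂n| = 1.16×10⁻⁴ × 1.00 × 46.0 = 5.36×10⁻³ Pa/m

5.36×10⁻³ Pa/m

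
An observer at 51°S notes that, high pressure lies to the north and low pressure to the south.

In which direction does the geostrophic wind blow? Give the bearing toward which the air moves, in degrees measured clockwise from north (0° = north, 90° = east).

090°

The pressure-gradient force points toward the south (bearing 180°).
Geostrophic balance: in the Southern Hemisphere the Coriolis force deflects motion to the left, so the geostrophic wind blows 90° to the left of the pressure-gradient force (low pressure on the right).
Rotating 180° by 90° counterclockwise gives 090° — the wind blows toward the east.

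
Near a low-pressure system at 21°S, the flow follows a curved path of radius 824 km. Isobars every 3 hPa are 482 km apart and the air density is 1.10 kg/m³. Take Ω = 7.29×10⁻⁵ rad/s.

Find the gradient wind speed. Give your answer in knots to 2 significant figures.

Coriolis parameter at 21°S:
f = 2Ω sin φ = 2 × 7.29×10⁻⁵ × sin 21° = 5.23×10⁻⁵ s⁻¹
Pressure gradient: |∂P/∂n| = 300 Pa / 482000 m = 6.22×10⁻⁴ Pa/m
Geostrophic speed: V_g = |∂P/∂n|/(fρ) = 6.22×10⁻⁴/(5.23×10⁻⁵ × 1.10) = 10.8 m/s
Around a low, centrifugal force acts outward with Coriolis, so pressure-gradient force balances both:
(1/ρ)|∂P/∂n| = fV + V²/R  →  V² + fR·V − fR·V_g = 0
With fR = 5.23×10⁻⁵ × 824×10³ m = 43.1 m/s:
V = [−fR + √((fR)² + 4 fR V_g)]/2 = [−43.1 + √(43.1² + 4×43.1×10.8)]/2 = 8.96 m/s
Subgeostrophic (V < V_g = 10.8 m/s), as expected around a low.
Converting: 8.96 m/s × 1.944 = 17 knots

17 knots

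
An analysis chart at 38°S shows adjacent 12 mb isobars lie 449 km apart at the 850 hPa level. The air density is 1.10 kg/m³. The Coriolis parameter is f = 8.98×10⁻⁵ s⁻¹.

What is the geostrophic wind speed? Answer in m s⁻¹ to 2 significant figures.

Pressure gradient: |∂P/∂n| = 1200 Pa / 449000 m = 2.67×10⁻³ Pa/m
Geostrophic balance (pressure-gradient force = Coriolis force):
V_g = (1/(fρ)) |∂P/∂n| = 2.67×10⁻³ / (8.98×10⁻⁵ × 1.10) = 27.1 m/s

27 m s⁻¹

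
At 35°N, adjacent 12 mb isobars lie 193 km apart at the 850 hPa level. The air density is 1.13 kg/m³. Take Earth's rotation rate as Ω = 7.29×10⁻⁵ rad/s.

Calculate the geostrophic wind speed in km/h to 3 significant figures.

Coriolis parameter at 35°N:
f = 2Ω sin φ = 2 × 7.29×10⁻⁵ × sin 35° = 8.36×10⁻⁵ s⁻¹
Pressure gradient: |∂P/∂n| = 1200 Pa / 193000 m = 6.22×10⁻³ Pa/m
Geostrophic balance (pressure-gradient force = Coriolis force):
V_g = (1/(fρ)) |∂P/∂n| = 6.22×10⁻³ / (8.36×10⁻⁵ × 1.13) = 65.8 m/s
Converting: 65.8 m/s × 3.6 = 237 km/h

237 km/h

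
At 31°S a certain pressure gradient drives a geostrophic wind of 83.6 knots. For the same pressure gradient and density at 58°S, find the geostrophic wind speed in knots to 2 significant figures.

51 knots

With the same pressure gradient and density, V_g ∝ 1/f ∝ 1/sin φ.
V₂ = V₁ · sin φ₁ / sin φ₂ = 83.6 × sin 31° / sin 58°
V₂ = 83.6 × 0.5150/0.8480 = 51 knots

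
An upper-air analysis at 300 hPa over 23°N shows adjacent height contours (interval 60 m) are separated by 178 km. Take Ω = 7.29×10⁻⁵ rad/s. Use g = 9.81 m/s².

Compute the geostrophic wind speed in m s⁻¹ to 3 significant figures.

58.0 m s⁻¹

Coriolis parameter at 23°N:
f = 2Ω sin φ = 2 × 7.29×10⁻⁵ × sin 23° = 5.70×10⁻⁵ s⁻¹
Height gradient: |∂Z/∂n| = 60 m / 178000 m = 3.37×10⁻⁴
On a pressure surface, geostrophic balance gives V_g = (g/f)|∂Z/∂n|:
V_g = 9.81 × 3.37×10⁻⁴ / 5.70×10⁻⁵ = 58.0 m/s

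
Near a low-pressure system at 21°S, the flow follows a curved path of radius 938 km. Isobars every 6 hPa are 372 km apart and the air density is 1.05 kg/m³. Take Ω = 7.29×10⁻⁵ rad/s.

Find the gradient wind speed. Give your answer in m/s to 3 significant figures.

Coriolis parameter at 21°S:
f = 2Ω sin φ = 2 × 7.29×10⁻⁵ × sin 21° = 5.23×10⁻⁵ s⁻¹
Pressure gradient: |∂P/∂n| = 600 Pa / 372000 m = 1.61×10⁻³ Pa/m
Geostrophic speed: V_g = |∂P/∂n|/(fρ) = 1.61×10⁻³/(5.23×10⁻⁵ × 1.05) = 29.4 m/s
Around a low, centrifugal force acts outward with Coriolis, so pressure-gradient force balances both:
(1/ρ)|∂P/∂n| = fV + V²/R  →  V² + fR·V − fR·V_g = 0
With fR = 5.23×10⁻⁵ × 938×10³ m = 49.0 m/s:
V = [−fR + √((fR)² + 4 fR V_g)]/2 = [−49.0 + √(49.0² + 4×49.0×29.4)]/2 = 20.7 m/s
Subgeostrophic (V < V_g = 29.4 m/s), as expected around a low.

20.7 m/s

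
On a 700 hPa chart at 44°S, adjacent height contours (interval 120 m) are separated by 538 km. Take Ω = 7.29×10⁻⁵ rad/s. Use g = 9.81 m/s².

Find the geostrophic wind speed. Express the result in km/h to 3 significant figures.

77.8 km/h

Coriolis parameter at 44°S:
f = 2Ω sin φ = 2 × 7.29×10⁻⁵ × sin 44° = 1.01×10⁻⁴ s⁻¹
Height gradient: |∂Z/∂n| = 120 m / 538000 m = 2.23×10⁻⁴
On a pressure surface, geostrophic balance gives V_g = (g/f)|∂Z/∂n|:
V_g = 9.81 × 2.23×10⁻⁴ / 1.01×10⁻⁴ = 21.6 m/s
Converting: 21.6 m/s × 3.6 = 77.8 km/h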